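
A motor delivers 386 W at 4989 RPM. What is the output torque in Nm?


omega = 4989 * 2*pi/60 = 522.4469 rad/s
tau = P / omega = 386 / 522.4469
= 0.7388 Nm


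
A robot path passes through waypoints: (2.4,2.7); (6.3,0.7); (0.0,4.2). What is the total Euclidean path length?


Segment lengths:
  seg1 = sqrt((3.9)^2 + (-2.0)^2) = 4.3829
  seg2 = sqrt((-6.3)^2 + (3.5)^2) = 7.2069
Total = 11.5899


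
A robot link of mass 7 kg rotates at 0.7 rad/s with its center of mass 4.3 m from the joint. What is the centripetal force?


F = m * omega^2 * r
= 7 * 0.7^2 * 4.3
= 7 * 0.49 * 4.3
= 14.749 N


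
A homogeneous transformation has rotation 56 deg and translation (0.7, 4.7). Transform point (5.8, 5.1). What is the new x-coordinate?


x' = cos(theta)*px - sin(theta)*py + tx
= 0.5592*5.8 - 0.829*5.1 + 0.7
= -0.2848


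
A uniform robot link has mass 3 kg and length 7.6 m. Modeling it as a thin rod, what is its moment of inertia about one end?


I = (1/3) * m * L^2
= (1/3) * 3 * 7.6^2
= 0.333333 * 3 * 57.76
= 57.76 kg*m^2


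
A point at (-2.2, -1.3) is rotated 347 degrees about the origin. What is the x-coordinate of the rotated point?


x' = x*cos(theta) - y*sin(theta)
cos(347 deg) = 0.9744, sin(347 deg) = -0.225
x' = -2.2 * 0.9744 - -1.3 * -0.225
= -2.1436 - 0.2924
= -2.4361


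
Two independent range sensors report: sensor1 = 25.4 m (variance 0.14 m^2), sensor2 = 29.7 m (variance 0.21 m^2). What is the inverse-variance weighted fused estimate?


w1 = (1/var1) / (1/var1 + 1/var2)
   = 7.1429 / (7.1429 + 4.7619) = 0.6
w2 = 1 - w1 = 0.4
fused = w1*s1 + w2*s2 = 15.24 + 11.88
= 27.12 m


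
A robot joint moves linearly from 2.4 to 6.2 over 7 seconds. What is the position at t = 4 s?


s = t/T = 4/7 = 0.5714
p(t) = p0 + (pf-p0)*s
= 2.4 + (6.2 - 2.4) * 0.5714
= 4.5714


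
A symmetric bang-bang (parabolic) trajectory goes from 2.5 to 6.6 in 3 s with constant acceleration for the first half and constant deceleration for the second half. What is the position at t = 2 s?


Symmetric rest-to-rest: each phase covers (pf-p0)/2 in time T/2. 0.5*a*(T/2)^2 = (pf-p0)/2 => a = 4*(pf-p0)/T^2
a = 4*(6.6-2.5)/3^2 = 1.8222
t = 2 is in the deceleration phase (t > T/2).
p = pf - 0.5*a*(T-t)^2 = 6.6 - 0.5*1.8222*1^2
= 5.6889


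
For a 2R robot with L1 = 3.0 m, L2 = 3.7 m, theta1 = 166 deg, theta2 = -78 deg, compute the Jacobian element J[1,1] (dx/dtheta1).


J[1,1] = -L1*sin(t1) - L2*sin(t1+t2)
= -3.0*sin(166) - 3.7*sin(88)
= -4.4235


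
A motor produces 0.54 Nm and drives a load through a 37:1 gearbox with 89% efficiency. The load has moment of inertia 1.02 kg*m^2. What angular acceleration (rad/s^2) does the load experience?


tau_out = tau_motor * N * eta
= 0.54 * 37 * 0.89 = 17.7822 Nm
alpha = tau_out / I = 17.7822 / 1.02
= 17.4335 rad/s^2


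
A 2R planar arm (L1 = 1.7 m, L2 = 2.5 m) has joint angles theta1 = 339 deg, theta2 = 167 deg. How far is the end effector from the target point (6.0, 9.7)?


End effector via forward kinematics:
x = L1*cos(t1) + L2*cos(t1+t2) = -0.4855
y = L1*sin(t1) + L2*sin(t1+t2) = 0.7888
Distance to target:
d = sqrt((6.0 - -0.4855)^2 + (9.7 - 0.7888)^2)
= sqrt(42.0618 + 79.4103)
= 11.0214 m


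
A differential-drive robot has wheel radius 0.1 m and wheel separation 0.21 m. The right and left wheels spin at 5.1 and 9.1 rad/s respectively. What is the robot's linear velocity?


vR = r*wR = 0.1*5.1 = 0.51 m/s
vL = r*wL = 0.1*9.1 = 0.91 m/s
v = (vR+vL)/2 = 0.71 m/s
omega = (vR-vL)/L = -1.9048 rad/s
linear velocity = 0.71 m/s


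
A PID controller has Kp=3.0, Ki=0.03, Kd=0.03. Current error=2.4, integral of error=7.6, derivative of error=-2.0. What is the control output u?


u = Kp*e + Ki*int(e) + Kd*de/dt
= 3.0*2.4 + 0.03*7.6 + 0.03*(-2.0)
= 7.2 + 0.228 + -0.06
= 7.368


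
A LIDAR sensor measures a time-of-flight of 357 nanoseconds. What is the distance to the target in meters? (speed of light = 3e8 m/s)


tof = 357 ns = 3.57e-07 s
dist = c * tof / 2
= 3e8 * 3.57e-07 / 2
= 53.55 m


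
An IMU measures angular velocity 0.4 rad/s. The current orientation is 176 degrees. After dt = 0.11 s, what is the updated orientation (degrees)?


delta_theta = w * dt = 0.4 * 0.11 = 0.044 rad
= 2.521 deg
theta_new = 176 + 2.521 = 178.521 deg


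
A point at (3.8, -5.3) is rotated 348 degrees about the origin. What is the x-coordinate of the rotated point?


x' = x*cos(theta) - y*sin(theta)
cos(348 deg) = 0.9781, sin(348 deg) = -0.2079
x' = 3.8 * 0.9781 - -5.3 * -0.2079
= 3.717 - 1.1019
= 2.615


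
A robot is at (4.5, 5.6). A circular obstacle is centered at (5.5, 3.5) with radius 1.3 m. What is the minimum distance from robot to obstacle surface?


center_dist = sqrt((4.5-5.5)^2 + (5.6-3.5)^2)
= sqrt(1.0 + 4.41)
= 2.3259
min_dist = center_dist - radius = 2.3259 - 1.3 = 1.0259 m


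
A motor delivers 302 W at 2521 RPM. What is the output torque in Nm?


omega = 2521 * 2*pi/60 = 263.9985 rad/s
tau = P / omega = 302 / 263.9985
= 1.1439 Nm


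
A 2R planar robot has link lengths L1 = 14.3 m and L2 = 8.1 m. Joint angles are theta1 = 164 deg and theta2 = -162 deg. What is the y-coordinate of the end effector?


Convert angles to radians: theta1 = 2.8623, theta2 = -2.8274
y = L1*sin(theta1) + L2*sin(theta1+theta2)
y = 3.9416 + 0.2827
y = 4.2243


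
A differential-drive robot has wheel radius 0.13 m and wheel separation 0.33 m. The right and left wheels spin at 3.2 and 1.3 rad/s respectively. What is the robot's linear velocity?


vR = r*wR = 0.13*3.2 = 0.416 m/s
vL = r*wL = 0.13*1.3 = 0.169 m/s
v = (vR+vL)/2 = 0.2925 m/s
omega = (vR-vL)/L = 0.7485 rad/s
linear velocity = 0.2925 m/s


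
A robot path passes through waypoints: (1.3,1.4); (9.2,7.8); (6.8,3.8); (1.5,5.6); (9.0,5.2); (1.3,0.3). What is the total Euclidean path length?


Segment lengths:
  seg1 = sqrt((7.9)^2 + (6.4)^2) = 10.1671
  seg2 = sqrt((-2.4)^2 + (-4.0)^2) = 4.6648
  seg3 = sqrt((-5.3)^2 + (1.8)^2) = 5.5973
  seg4 = sqrt((7.5)^2 + (-0.4)^2) = 7.5107
  seg5 = sqrt((-7.7)^2 + (-4.9)^2) = 9.1269
Total = 37.0667


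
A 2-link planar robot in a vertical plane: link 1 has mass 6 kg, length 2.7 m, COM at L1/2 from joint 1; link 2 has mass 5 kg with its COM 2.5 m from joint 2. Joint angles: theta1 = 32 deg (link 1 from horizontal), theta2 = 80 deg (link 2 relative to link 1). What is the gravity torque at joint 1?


Horizontal distance from joint 1 to link-1 COM:
  x_c1 = (L1/2)*cos(t1) = 1.35 * 0.848 = 1.1449 m
Horizontal distance from joint 1 to link-2 COM:
  x_c2 = L1*cos(t1) + Lc2*cos(t1+t2)
       = 2.7*0.848 + 2.5*-0.3746 = 1.3532 m
tau1 = m1*g*x_c1 + m2*g*x_c2
     = 6*9.81*1.1449 + 5*9.81*1.3532
     = 67.3867 + 66.3751
     = 133.7619 Nm


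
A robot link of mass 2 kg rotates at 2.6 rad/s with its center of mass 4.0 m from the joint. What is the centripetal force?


F = m * omega^2 * r
= 2 * 2.6^2 * 4.0
= 2 * 6.76 * 4.0
= 54.08 N


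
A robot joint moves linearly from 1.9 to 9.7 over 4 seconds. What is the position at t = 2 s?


s = t/T = 2/4 = 0.5
p(t) = p0 + (pf-p0)*s
= 1.9 + (9.7 - 1.9) * 0.5
= 5.8


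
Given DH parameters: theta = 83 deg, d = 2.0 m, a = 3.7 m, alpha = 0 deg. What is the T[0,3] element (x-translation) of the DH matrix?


T[0,3] = a * cos(theta)
= 3.7 * cos(83 deg)
= 3.7 * 0.1219
= 0.4509


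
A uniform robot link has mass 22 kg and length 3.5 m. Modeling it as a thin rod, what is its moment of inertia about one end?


I = (1/3) * m * L^2
= (1/3) * 22 * 3.5^2
= 0.333333 * 22 * 12.25
= 89.8333 kg*m^2


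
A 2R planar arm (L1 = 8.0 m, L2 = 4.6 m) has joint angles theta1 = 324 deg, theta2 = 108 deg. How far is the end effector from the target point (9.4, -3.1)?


End effector via forward kinematics:
x = L1*cos(t1) + L2*cos(t1+t2) = 7.8936
y = L1*sin(t1) + L2*sin(t1+t2) = -0.3274
Distance to target:
d = sqrt((9.4 - 7.8936)^2 + (-3.1 - -0.3274)^2)
= sqrt(2.2692 + 7.6872)
= 3.1554 m


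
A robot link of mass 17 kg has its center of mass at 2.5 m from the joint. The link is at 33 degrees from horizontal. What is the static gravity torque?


tau = m*g*L*cos(angle)
= 17 * 9.81 * 2.5 * cos(33 deg)
= 17 * 9.81 * 2.5 * 0.8387
= 349.6627 Nm


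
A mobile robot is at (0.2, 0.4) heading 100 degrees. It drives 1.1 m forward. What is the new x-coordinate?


x_new = x0 + d*cos(theta)
= 0.2 + 1.1*cos(100)
= 0.2 + -0.191
= 0.009


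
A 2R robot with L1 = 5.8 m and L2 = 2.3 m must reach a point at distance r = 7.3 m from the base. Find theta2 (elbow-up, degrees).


cos(theta2) = (r^2 - L1^2 - L2^2) / (2*L1*L2)
cos(theta2) = (53.29 - 33.64 - 5.29) / 26.68
cos(theta2) = 0.538231
theta2 = 57.4367 degrees


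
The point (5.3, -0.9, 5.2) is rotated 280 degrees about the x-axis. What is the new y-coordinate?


Rotation about x-axis: y' = y*cos(theta) - z*sin(theta)
= -0.9 * 0.1736 - 5.2 * -0.9848
= 4.9647


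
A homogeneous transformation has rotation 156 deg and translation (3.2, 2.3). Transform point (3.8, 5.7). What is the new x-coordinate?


x' = cos(theta)*px - sin(theta)*py + tx
= -0.9135*3.8 - 0.4067*5.7 + 3.2
= -2.5899


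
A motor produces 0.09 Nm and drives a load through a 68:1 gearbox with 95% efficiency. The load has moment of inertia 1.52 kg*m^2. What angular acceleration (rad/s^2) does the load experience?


tau_out = tau_motor * N * eta
= 0.09 * 68 * 0.95 = 5.814 Nm
alpha = tau_out / I = 5.814 / 1.52
= 3.825 rad/s^2


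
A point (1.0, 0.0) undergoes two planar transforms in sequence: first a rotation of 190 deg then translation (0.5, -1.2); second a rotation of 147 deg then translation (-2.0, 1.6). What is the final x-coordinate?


After transform 1:
x1 = cos(190)*1.0 - sin(190)*0.0 + 0.5 = -0.4848
y1 = sin(190)*1.0 + cos(190)*0.0 + -1.2 = -1.3736
After transform 2:
x2 = cos(147)*-0.4848 - sin(147)*-1.3736 + -2.0
= -0.8453


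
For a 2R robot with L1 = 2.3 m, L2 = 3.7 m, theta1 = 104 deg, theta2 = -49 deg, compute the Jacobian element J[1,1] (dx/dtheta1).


J[1,1] = -L1*sin(t1) - L2*sin(t1+t2)
= -2.3*sin(104) - 3.7*sin(55)
= -5.2625


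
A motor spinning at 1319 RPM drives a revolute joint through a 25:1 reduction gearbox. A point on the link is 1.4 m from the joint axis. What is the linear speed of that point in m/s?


omega_motor = 1319 * 2*pi/60 = 138.1254 rad/s
omega_joint = omega_motor / 25 = 5.525 rad/s
v = omega_joint * r = 5.525 * 1.4
= 7.735 m/s


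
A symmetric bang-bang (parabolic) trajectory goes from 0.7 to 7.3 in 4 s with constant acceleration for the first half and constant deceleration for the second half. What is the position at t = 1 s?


Symmetric rest-to-rest: each phase covers (pf-p0)/2 in time T/2. 0.5*a*(T/2)^2 = (pf-p0)/2 => a = 4*(pf-p0)/T^2
a = 4*(7.3-0.7)/4^2 = 1.65
t = 1 is in the acceleration phase (t <= T/2).
p = p0 + 0.5*a*t^2 = 0.7 + 0.5*1.65*1^2
= 1.525


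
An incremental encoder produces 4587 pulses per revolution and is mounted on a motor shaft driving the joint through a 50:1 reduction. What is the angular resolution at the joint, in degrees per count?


counts per rev = 4587
effective counts at joint = 4587 * 50 = 229350
resolution = 360 / 229350
= 0.0016 deg/count


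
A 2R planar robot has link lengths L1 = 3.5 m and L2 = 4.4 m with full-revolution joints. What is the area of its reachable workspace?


r_max = L1 + L2 = 7.9 m
r_min = |L1 - L2| = 0.9 m
Area = pi*(r_max^2 - r_min^2)
= pi*(62.41 - 0.81)
= pi * 61.6
= 193.5221 m^2


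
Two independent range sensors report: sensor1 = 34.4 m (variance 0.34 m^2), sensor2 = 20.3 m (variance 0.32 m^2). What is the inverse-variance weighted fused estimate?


w1 = (1/var1) / (1/var1 + 1/var2)
   = 2.9412 / (2.9412 + 3.125) = 0.4848
w2 = 1 - w1 = 0.5152
fused = w1*s1 + w2*s2 = 16.6788 + 10.4576
= 27.1364 m


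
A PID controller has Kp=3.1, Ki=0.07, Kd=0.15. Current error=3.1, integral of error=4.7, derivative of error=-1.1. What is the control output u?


u = Kp*e + Ki*int(e) + Kd*de/dt
= 3.1*3.1 + 0.07*4.7 + 0.15*(-1.1)
= 9.61 + 0.329 + -0.165
= 9.774


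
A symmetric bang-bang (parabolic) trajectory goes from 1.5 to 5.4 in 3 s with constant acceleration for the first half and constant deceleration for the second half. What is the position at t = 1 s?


Symmetric rest-to-rest: each phase covers (pf-p0)/2 in time T/2. 0.5*a*(T/2)^2 = (pf-p0)/2 => a = 4*(pf-p0)/T^2
a = 4*(5.4-1.5)/3^2 = 1.7333
t = 1 is in the acceleration phase (t <= T/2).
p = p0 + 0.5*a*t^2 = 1.5 + 0.5*1.7333*1^2
= 2.3667


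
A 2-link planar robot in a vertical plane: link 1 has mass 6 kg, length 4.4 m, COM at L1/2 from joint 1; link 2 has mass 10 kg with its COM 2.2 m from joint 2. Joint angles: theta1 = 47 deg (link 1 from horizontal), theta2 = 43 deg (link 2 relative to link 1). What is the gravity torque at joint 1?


Horizontal distance from joint 1 to link-1 COM:
  x_c1 = (L1/2)*cos(t1) = 2.2 * 0.682 = 1.5004 m
Horizontal distance from joint 1 to link-2 COM:
  x_c2 = L1*cos(t1) + Lc2*cos(t1+t2)
       = 4.4*0.682 + 2.2*0.0 = 3.0008 m
tau1 = m1*g*x_c1 + m2*g*x_c2
     = 6*9.81*1.5004 + 10*9.81*3.0008
     = 88.3133 + 294.3778
     = 382.6911 Nm


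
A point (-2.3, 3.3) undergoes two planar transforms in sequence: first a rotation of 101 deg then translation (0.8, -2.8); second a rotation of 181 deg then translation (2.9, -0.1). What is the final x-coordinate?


After transform 1:
x1 = cos(101)*-2.3 - sin(101)*3.3 + 0.8 = -2.0005
y1 = sin(101)*-2.3 + cos(101)*3.3 + -2.8 = -5.6874
After transform 2:
x2 = cos(181)*-2.0005 - sin(181)*-5.6874 + 2.9
= 4.8009


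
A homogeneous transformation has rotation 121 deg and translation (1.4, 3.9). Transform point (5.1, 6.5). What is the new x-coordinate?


x' = cos(theta)*px - sin(theta)*py + tx
= -0.515*5.1 - 0.8572*6.5 + 1.4
= -6.7983


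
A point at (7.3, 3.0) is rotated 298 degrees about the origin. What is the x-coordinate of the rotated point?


x' = x*cos(theta) - y*sin(theta)
cos(298 deg) = 0.4695, sin(298 deg) = -0.8829
x' = 7.3 * 0.4695 - 3.0 * -0.8829
= 3.4271 - -2.6488
= 6.076


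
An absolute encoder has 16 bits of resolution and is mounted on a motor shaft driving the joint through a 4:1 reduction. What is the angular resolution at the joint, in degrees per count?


counts = 2^16 = 65536
effective counts at joint = 65536 * 4 = 262144
resolution = 360 / 262144
= 0.0014 deg/count


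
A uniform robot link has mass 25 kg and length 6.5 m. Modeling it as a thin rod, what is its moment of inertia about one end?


I = (1/3) * m * L^2
= (1/3) * 25 * 6.5^2
= 0.333333 * 25 * 42.25
= 352.0833 kg*m^2


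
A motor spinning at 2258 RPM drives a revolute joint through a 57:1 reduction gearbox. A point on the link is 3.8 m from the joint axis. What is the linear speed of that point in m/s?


omega_motor = 2258 * 2*pi/60 = 236.4572 rad/s
omega_joint = omega_motor / 57 = 4.1484 rad/s
v = omega_joint * r = 4.1484 * 3.8
= 15.7638 m/s


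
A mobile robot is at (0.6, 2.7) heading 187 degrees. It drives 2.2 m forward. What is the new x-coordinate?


x_new = x0 + d*cos(theta)
= 0.6 + 2.2*cos(187)
= 0.6 + -2.1836
= -1.5836


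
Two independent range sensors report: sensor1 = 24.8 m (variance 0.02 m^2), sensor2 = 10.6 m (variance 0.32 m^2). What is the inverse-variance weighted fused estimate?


w1 = (1/var1) / (1/var1 + 1/var2)
   = 50.0 / (50.0 + 3.125) = 0.9412
w2 = 1 - w1 = 0.0588
fused = w1*s1 + w2*s2 = 23.3412 + 0.6235
= 23.9647 m


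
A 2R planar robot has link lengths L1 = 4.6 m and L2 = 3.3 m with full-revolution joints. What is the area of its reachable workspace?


r_max = L1 + L2 = 7.9 m
r_min = |L1 - L2| = 1.3 m
Area = pi*(r_max^2 - r_min^2)
= pi*(62.41 - 1.69)
= pi * 60.72
= 190.7575 m^2


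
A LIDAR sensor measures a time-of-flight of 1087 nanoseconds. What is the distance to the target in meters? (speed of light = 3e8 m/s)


tof = 1087 ns = 1.087e-06 s
dist = c * tof / 2
= 3e8 * 1.087e-06 / 2
= 163.05 m


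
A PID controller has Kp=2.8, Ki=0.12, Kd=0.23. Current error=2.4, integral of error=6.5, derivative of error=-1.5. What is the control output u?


u = Kp*e + Ki*int(e) + Kd*de/dt
= 2.8*2.4 + 0.12*6.5 + 0.23*(-1.5)
= 6.72 + 0.78 + -0.345
= 7.155


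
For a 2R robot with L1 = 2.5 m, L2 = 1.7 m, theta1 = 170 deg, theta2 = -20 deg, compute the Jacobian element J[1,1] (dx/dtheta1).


J[1,1] = -L1*sin(t1) - L2*sin(t1+t2)
= -2.5*sin(170) - 1.7*sin(150)
= -1.2841


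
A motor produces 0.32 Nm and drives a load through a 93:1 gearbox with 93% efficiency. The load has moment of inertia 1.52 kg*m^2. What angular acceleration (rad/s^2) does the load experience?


tau_out = tau_motor * N * eta
= 0.32 * 93 * 0.93 = 27.6768 Nm
alpha = tau_out / I = 27.6768 / 1.52
= 18.2084 rad/s^2


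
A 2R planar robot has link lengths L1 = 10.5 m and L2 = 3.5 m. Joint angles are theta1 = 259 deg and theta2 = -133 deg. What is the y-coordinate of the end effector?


Convert angles to radians: theta1 = 4.5204, theta2 = -2.3213
y = L1*sin(theta1) + L2*sin(theta1+theta2)
y = -10.3071 + 2.8316
y = -7.4755


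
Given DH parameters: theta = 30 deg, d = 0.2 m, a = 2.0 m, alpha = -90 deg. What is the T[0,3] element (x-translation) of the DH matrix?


T[0,3] = a * cos(theta)
= 2.0 * cos(30 deg)
= 2.0 * 0.866
= 1.7321


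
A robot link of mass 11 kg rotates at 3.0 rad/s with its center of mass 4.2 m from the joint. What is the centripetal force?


F = m * omega^2 * r
= 11 * 3.0^2 * 4.2
= 11 * 9.0 * 4.2
= 415.8 N


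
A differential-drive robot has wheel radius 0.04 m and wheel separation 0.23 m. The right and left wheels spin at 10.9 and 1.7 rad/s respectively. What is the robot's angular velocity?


vR = r*wR = 0.04*10.9 = 0.436 m/s
vL = r*wL = 0.04*1.7 = 0.068 m/s
v = (vR+vL)/2 = 0.252 m/s
omega = (vR-vL)/L = 1.6 rad/s
angular velocity = 1.6 rad/s


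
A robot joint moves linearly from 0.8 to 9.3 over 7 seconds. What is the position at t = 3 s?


s = t/T = 3/7 = 0.4286
p(t) = p0 + (pf-p0)*s
= 0.8 + (9.3 - 0.8) * 0.4286
= 4.4429


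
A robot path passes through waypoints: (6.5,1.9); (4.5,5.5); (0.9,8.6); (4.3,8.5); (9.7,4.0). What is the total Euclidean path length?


Segment lengths:
  seg1 = sqrt((-2.0)^2 + (3.6)^2) = 4.1183
  seg2 = sqrt((-3.6)^2 + (3.1)^2) = 4.7508
  seg3 = sqrt((3.4)^2 + (-0.1)^2) = 3.4015
  seg4 = sqrt((5.4)^2 + (-4.5)^2) = 7.0292
Total = 19.2997


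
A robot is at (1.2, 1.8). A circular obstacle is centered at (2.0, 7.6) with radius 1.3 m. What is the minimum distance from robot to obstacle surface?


center_dist = sqrt((1.2-2.0)^2 + (1.8-7.6)^2)
= sqrt(0.64 + 33.64)
= 5.8549
min_dist = center_dist - radius = 5.8549 - 1.3 = 4.5549 m


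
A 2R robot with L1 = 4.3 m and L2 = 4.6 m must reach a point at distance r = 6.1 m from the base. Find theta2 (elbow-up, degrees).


cos(theta2) = (r^2 - L1^2 - L2^2) / (2*L1*L2)
cos(theta2) = (37.21 - 18.49 - 21.16) / 39.56
cos(theta2) = -0.061678
theta2 = 93.5362 degrees


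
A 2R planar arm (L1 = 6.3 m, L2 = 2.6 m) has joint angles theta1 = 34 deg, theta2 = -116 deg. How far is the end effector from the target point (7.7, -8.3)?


End effector via forward kinematics:
x = L1*cos(t1) + L2*cos(t1+t2) = 5.5848
y = L1*sin(t1) + L2*sin(t1+t2) = 0.9482
Distance to target:
d = sqrt((7.7 - 5.5848)^2 + (-8.3 - 0.9482)^2)
= sqrt(4.4741 + 85.5295)
= 9.487 m


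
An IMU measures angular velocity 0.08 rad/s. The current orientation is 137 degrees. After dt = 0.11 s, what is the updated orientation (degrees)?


delta_theta = w * dt = 0.08 * 0.11 = 0.0088 rad
= 0.5042 deg
theta_new = 137 + 0.5042 = 137.5042 deg


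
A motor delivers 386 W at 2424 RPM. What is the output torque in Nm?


omega = 2424 * 2*pi/60 = 253.8407 rad/s
tau = P / omega = 386 / 253.8407
= 1.5206 Nm


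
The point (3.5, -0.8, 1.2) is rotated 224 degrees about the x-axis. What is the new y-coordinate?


Rotation about x-axis: y' = y*cos(theta) - z*sin(theta)
= -0.8 * -0.7193 - 1.2 * -0.6947
= 1.4091


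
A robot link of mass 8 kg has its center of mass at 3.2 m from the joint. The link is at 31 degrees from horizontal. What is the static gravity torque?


tau = m*g*L*cos(angle)
= 8 * 9.81 * 3.2 * cos(31 deg)
= 8 * 9.81 * 3.2 * 0.8572
= 215.2656 Nm


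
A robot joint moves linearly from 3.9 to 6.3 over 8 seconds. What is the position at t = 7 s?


s = t/T = 7/8 = 0.875
p(t) = p0 + (pf-p0)*s
= 3.9 + (6.3 - 3.9) * 0.875
= 6.0


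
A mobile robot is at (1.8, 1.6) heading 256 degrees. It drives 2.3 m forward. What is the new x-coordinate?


x_new = x0 + d*cos(theta)
= 1.8 + 2.3*cos(256)
= 1.8 + -0.5564
= 1.2436


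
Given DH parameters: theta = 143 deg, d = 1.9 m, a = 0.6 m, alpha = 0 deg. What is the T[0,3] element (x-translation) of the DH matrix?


T[0,3] = a * cos(theta)
= 0.6 * cos(143 deg)
= 0.6 * -0.7986
= -0.4792


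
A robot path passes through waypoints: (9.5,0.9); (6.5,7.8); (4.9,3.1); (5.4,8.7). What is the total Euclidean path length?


Segment lengths:
  seg1 = sqrt((-3.0)^2 + (6.9)^2) = 7.524
  seg2 = sqrt((-1.6)^2 + (-4.7)^2) = 4.9649
  seg3 = sqrt((0.5)^2 + (5.6)^2) = 5.6223
Total = 18.1111


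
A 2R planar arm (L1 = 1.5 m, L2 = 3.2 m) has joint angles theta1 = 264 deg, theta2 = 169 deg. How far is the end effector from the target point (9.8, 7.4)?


End effector via forward kinematics:
x = L1*cos(t1) + L2*cos(t1+t2) = 0.7788
y = L1*sin(t1) + L2*sin(t1+t2) = 1.5684
Distance to target:
d = sqrt((9.8 - 0.7788)^2 + (7.4 - 1.5684)^2)
= sqrt(81.3821 + 34.0076)
= 10.742 m


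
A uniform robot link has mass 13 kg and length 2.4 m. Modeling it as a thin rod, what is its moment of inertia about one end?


I = (1/3) * m * L^2
= (1/3) * 13 * 2.4^2
= 0.333333 * 13 * 5.76
= 24.96 kg*m^2


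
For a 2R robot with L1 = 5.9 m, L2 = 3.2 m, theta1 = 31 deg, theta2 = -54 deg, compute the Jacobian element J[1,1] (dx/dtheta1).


J[1,1] = -L1*sin(t1) - L2*sin(t1+t2)
= -5.9*sin(31) - 3.2*sin(-23)
= -1.7884


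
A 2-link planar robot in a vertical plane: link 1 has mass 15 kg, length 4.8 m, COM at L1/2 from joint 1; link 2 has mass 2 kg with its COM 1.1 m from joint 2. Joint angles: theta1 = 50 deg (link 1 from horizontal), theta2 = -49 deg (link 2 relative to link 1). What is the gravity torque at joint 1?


Horizontal distance from joint 1 to link-1 COM:
  x_c1 = (L1/2)*cos(t1) = 2.4 * 0.6428 = 1.5427 m
Horizontal distance from joint 1 to link-2 COM:
  x_c2 = L1*cos(t1) + Lc2*cos(t1+t2)
       = 4.8*0.6428 + 1.1*0.9998 = 4.1852 m
tau1 = m1*g*x_c1 + m2*g*x_c2
     = 15*9.81*1.5427 + 2*9.81*4.1852
     = 227.0069 + 82.1139
     = 309.1208 Nm


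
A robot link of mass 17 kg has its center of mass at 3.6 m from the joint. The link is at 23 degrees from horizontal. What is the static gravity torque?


tau = m*g*L*cos(angle)
= 17 * 9.81 * 3.6 * cos(23 deg)
= 17 * 9.81 * 3.6 * 0.9205
= 552.6453 Nm


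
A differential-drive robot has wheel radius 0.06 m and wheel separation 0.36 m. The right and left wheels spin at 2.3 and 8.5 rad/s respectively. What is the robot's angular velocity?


vR = r*wR = 0.06*2.3 = 0.138 m/s
vL = r*wL = 0.06*8.5 = 0.51 m/s
v = (vR+vL)/2 = 0.324 m/s
omega = (vR-vL)/L = -1.0333 rad/s
angular velocity = -1.0333 rad/s


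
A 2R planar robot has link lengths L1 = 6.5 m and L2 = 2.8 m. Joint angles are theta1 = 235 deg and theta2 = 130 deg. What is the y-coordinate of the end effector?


Convert angles to radians: theta1 = 4.1015, theta2 = 2.2689
y = L1*sin(theta1) + L2*sin(theta1+theta2)
y = -5.3245 + 0.244
y = -5.0805


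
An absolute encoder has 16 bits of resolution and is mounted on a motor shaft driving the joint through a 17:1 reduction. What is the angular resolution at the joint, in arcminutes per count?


counts = 2^16 = 65536
effective counts at joint = 65536 * 17 = 1114112
resolution = 360*60 / 1114112
= 0.0194 arcmin/count


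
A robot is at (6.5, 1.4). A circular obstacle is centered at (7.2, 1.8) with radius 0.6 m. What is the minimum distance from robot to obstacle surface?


center_dist = sqrt((6.5-7.2)^2 + (1.4-1.8)^2)
= sqrt(0.49 + 0.16)
= 0.8062
min_dist = center_dist - radius = 0.8062 - 0.6 = 0.2062 m


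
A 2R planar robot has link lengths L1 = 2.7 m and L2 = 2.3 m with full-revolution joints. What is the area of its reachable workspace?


r_max = L1 + L2 = 5.0 m
r_min = |L1 - L2| = 0.4 m
Area = pi*(r_max^2 - r_min^2)
= pi*(25.0 - 0.16)
= pi * 24.84
= 78.0372 m^2


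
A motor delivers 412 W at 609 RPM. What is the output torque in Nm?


omega = 609 * 2*pi/60 = 63.7743 rad/s
tau = P / omega = 412 / 63.7743
= 6.4603 Nm


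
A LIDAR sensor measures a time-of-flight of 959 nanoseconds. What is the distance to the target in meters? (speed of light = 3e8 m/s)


tof = 959 ns = 9.59e-07 s
dist = c * tof / 2
= 3e8 * 9.59e-07 / 2
= 143.85 m


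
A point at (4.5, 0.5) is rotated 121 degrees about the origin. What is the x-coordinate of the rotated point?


x' = x*cos(theta) - y*sin(theta)
cos(121 deg) = -0.515, sin(121 deg) = 0.8572
x' = 4.5 * -0.515 - 0.5 * 0.8572
= -2.3177 - 0.4286
= -2.7463


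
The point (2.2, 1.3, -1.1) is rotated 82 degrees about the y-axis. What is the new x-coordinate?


Rotation about y-axis: x' = x*cos(theta) + z*sin(theta)
= 2.2 * 0.1392 + -1.1 * 0.9903
= -0.7831


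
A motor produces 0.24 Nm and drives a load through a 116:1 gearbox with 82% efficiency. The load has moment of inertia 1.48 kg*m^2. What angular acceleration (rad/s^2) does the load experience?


tau_out = tau_motor * N * eta
= 0.24 * 116 * 0.82 = 22.8288 Nm
alpha = tau_out / I = 22.8288 / 1.48
= 15.4249 rad/s^2


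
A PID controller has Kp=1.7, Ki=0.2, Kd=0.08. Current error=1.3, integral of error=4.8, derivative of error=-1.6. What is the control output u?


u = Kp*e + Ki*int(e) + Kd*de/dt
= 1.7*1.3 + 0.2*4.8 + 0.08*(-1.6)
= 2.21 + 0.96 + -0.128
= 3.042


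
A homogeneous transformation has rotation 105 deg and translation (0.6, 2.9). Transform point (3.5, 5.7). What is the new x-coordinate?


x' = cos(theta)*px - sin(theta)*py + tx
= -0.2588*3.5 - 0.9659*5.7 + 0.6
= -5.8116


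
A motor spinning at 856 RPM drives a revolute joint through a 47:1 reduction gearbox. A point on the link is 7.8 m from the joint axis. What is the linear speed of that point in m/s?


omega_motor = 856 * 2*pi/60 = 89.6401 rad/s
omega_joint = omega_motor / 47 = 1.9072 rad/s
v = omega_joint * r = 1.9072 * 7.8
= 14.8764 m/s


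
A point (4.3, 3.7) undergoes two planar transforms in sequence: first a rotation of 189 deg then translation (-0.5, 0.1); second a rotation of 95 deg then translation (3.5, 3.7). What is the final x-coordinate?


After transform 1:
x1 = cos(189)*4.3 - sin(189)*3.7 + -0.5 = -4.1683
y1 = sin(189)*4.3 + cos(189)*3.7 + 0.1 = -4.2271
After transform 2:
x2 = cos(95)*-4.1683 - sin(95)*-4.2271 + 3.5
= 8.0743


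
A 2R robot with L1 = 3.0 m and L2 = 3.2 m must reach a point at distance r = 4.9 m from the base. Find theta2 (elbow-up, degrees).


cos(theta2) = (r^2 - L1^2 - L2^2) / (2*L1*L2)
cos(theta2) = (24.01 - 9.0 - 10.24) / 19.2
cos(theta2) = 0.248438
theta2 = 75.6149 degrees


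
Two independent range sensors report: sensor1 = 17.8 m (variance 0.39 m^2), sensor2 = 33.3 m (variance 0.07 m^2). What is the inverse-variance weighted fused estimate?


w1 = (1/var1) / (1/var1 + 1/var2)
   = 2.5641 / (2.5641 + 14.2857) = 0.1522
w2 = 1 - w1 = 0.8478
fused = w1*s1 + w2*s2 = 2.7087 + 28.2326
= 30.9413 m


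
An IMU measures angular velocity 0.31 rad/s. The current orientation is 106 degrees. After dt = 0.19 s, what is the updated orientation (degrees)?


delta_theta = w * dt = 0.31 * 0.19 = 0.0589 rad
= 3.3747 deg
theta_new = 106 + 3.3747 = 109.3747 deg


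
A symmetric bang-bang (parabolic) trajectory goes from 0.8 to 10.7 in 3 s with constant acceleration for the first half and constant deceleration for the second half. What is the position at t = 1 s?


Symmetric rest-to-rest: each phase covers (pf-p0)/2 in time T/2. 0.5*a*(T/2)^2 = (pf-p0)/2 => a = 4*(pf-p0)/T^2
a = 4*(10.7-0.8)/3^2 = 4.4
t = 1 is in the acceleration phase (t <= T/2).
p = p0 + 0.5*a*t^2 = 0.8 + 0.5*4.4*1^2
= 3.0


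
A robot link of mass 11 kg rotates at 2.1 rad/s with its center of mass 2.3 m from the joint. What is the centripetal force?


F = m * omega^2 * r
= 11 * 2.1^2 * 2.3
= 11 * 4.41 * 2.3
= 111.573 N


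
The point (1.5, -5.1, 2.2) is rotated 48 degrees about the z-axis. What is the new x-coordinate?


Rotation about z-axis: x' = x*cos(theta) - y*sin(theta)
= 1.5 * 0.6691 - -5.1 * 0.7431
= 4.7937


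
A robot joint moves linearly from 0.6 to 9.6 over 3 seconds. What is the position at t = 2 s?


s = t/T = 2/3 = 0.6667
p(t) = p0 + (pf-p0)*s
= 0.6 + (9.6 - 0.6) * 0.6667
= 6.6


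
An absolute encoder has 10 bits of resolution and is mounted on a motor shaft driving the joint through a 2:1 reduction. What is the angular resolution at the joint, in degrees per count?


counts = 2^10 = 1024
effective counts at joint = 1024 * 2 = 2048
resolution = 360 / 2048
= 0.1758 deg/count


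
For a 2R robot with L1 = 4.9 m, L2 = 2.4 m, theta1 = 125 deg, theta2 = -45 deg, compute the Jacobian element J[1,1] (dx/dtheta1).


J[1,1] = -L1*sin(t1) - L2*sin(t1+t2)
= -4.9*sin(125) - 2.4*sin(80)
= -6.3774


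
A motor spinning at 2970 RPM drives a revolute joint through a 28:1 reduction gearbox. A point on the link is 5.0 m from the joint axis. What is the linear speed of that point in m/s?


omega_motor = 2970 * 2*pi/60 = 311.0177 rad/s
omega_joint = omega_motor / 28 = 11.1078 rad/s
v = omega_joint * r = 11.1078 * 5.0
= 55.5389 m/s


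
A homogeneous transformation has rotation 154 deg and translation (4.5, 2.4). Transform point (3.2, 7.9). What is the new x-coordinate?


x' = cos(theta)*px - sin(theta)*py + tx
= -0.8988*3.2 - 0.4384*7.9 + 4.5
= -1.8393


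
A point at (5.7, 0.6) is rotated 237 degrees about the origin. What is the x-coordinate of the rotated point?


x' = x*cos(theta) - y*sin(theta)
cos(237 deg) = -0.5446, sin(237 deg) = -0.8387
x' = 5.7 * -0.5446 - 0.6 * -0.8387
= -3.1044 - -0.5032
= -2.6012


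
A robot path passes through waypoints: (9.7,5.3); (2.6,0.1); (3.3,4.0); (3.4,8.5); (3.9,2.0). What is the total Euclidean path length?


Segment lengths:
  seg1 = sqrt((-7.1)^2 + (-5.2)^2) = 8.8006
  seg2 = sqrt((0.7)^2 + (3.9)^2) = 3.9623
  seg3 = sqrt((0.1)^2 + (4.5)^2) = 4.5011
  seg4 = sqrt((0.5)^2 + (-6.5)^2) = 6.5192
Total = 23.7832


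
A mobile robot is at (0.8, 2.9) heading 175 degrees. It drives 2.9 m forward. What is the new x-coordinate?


x_new = x0 + d*cos(theta)
= 0.8 + 2.9*cos(175)
= 0.8 + -2.889
= -2.089


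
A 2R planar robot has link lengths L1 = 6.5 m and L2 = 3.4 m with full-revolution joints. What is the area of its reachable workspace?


r_max = L1 + L2 = 9.9 m
r_min = |L1 - L2| = 3.1 m
Area = pi*(r_max^2 - r_min^2)
= pi*(98.01 - 9.61)
= pi * 88.4
= 277.7168 m^2


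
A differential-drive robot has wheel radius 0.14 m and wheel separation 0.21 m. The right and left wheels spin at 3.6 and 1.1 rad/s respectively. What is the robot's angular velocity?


vR = r*wR = 0.14*3.6 = 0.504 m/s
vL = r*wL = 0.14*1.1 = 0.154 m/s
v = (vR+vL)/2 = 0.329 m/s
omega = (vR-vL)/L = 1.6667 rad/s
angular velocity = 1.6667 rad/s


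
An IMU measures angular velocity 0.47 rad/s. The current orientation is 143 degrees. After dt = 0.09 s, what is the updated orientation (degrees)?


delta_theta = w * dt = 0.47 * 0.09 = 0.0423 rad
= 2.4236 deg
theta_new = 143 + 2.4236 = 145.4236 deg


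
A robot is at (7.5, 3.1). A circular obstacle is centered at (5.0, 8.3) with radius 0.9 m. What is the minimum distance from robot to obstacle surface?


center_dist = sqrt((7.5-5.0)^2 + (3.1-8.3)^2)
= sqrt(6.25 + 27.04)
= 5.7697
min_dist = center_dist - radius = 5.7697 - 0.9 = 4.8697 m


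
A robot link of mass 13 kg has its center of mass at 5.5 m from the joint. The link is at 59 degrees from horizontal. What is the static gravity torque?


tau = m*g*L*cos(angle)
= 13 * 9.81 * 5.5 * cos(59 deg)
= 13 * 9.81 * 5.5 * 0.515
= 361.2554 Nm


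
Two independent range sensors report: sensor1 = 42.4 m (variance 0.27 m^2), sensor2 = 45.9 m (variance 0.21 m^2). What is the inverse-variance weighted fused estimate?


w1 = (1/var1) / (1/var1 + 1/var2)
   = 3.7037 / (3.7037 + 4.7619) = 0.4375
w2 = 1 - w1 = 0.5625
fused = w1*s1 + w2*s2 = 18.55 + 25.8187
= 44.3687 m


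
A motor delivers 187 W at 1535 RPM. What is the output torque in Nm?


omega = 1535 * 2*pi/60 = 160.7448 rad/s
tau = P / omega = 187 / 160.7448
= 1.1633 Nm


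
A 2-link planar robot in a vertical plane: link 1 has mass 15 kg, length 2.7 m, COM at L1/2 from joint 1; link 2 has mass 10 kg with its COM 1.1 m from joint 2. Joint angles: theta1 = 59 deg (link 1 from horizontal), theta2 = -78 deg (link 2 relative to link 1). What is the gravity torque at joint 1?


Horizontal distance from joint 1 to link-1 COM:
  x_c1 = (L1/2)*cos(t1) = 1.35 * 0.515 = 0.6953 m
Horizontal distance from joint 1 to link-2 COM:
  x_c2 = L1*cos(t1) + Lc2*cos(t1+t2)
       = 2.7*0.515 + 1.1*0.9455 = 2.4307 m
tau1 = m1*g*x_c1 + m2*g*x_c2
     = 15*9.81*0.6953 + 10*9.81*2.4307
     = 102.3136 + 238.449
     = 340.7626 Nm


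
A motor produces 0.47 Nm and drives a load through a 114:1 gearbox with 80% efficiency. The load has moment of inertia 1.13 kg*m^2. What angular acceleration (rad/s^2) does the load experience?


tau_out = tau_motor * N * eta
= 0.47 * 114 * 0.8 = 42.864 Nm
alpha = tau_out / I = 42.864 / 1.13
= 37.9327 rad/s^2


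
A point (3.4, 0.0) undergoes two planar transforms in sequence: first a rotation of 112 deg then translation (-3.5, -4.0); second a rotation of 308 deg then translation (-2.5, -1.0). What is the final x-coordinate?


After transform 1:
x1 = cos(112)*3.4 - sin(112)*0.0 + -3.5 = -4.7737
y1 = sin(112)*3.4 + cos(112)*0.0 + -4.0 = -0.8476
After transform 2:
x2 = cos(308)*-4.7737 - sin(308)*-0.8476 + -2.5
= -6.1069


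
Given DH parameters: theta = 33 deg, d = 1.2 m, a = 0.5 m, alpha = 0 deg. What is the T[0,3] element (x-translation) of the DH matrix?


T[0,3] = a * cos(theta)
= 0.5 * cos(33 deg)
= 0.5 * 0.8387
= 0.4193


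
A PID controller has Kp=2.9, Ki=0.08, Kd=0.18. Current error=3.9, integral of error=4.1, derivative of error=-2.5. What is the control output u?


u = Kp*e + Ki*int(e) + Kd*de/dt
= 2.9*3.9 + 0.08*4.1 + 0.18*(-2.5)
= 11.31 + 0.328 + -0.45
= 11.188


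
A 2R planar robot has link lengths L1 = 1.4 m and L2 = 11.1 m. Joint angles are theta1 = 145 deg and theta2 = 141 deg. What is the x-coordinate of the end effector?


Convert angles to radians: theta1 = 2.5307, theta2 = 2.4609
x = L1*cos(theta1) + L2*cos(theta1+theta2)
x = -1.1468 + 3.0596
x = 1.9128


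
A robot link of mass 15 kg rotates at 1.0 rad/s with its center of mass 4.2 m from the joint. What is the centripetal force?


F = m * omega^2 * r
= 15 * 1.0^2 * 4.2
= 15 * 1.0 * 4.2
= 63.0 N


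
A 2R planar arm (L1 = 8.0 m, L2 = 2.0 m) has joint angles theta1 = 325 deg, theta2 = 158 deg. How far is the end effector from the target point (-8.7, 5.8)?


End effector via forward kinematics:
x = L1*cos(t1) + L2*cos(t1+t2) = 5.4639
y = L1*sin(t1) + L2*sin(t1+t2) = -2.9113
Distance to target:
d = sqrt((-8.7 - 5.4639)^2 + (5.8 - -2.9113)^2)
= sqrt(200.6171 + 75.8862)
= 16.6284 m


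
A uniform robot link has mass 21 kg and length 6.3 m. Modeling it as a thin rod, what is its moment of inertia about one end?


I = (1/3) * m * L^2
= (1/3) * 21 * 6.3^2
= 0.333333 * 21 * 39.69
= 277.83 kg*m^2


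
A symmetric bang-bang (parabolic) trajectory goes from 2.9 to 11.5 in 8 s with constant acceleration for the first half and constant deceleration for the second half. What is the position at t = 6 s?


Symmetric rest-to-rest: each phase covers (pf-p0)/2 in time T/2. 0.5*a*(T/2)^2 = (pf-p0)/2 => a = 4*(pf-p0)/T^2
a = 4*(11.5-2.9)/8^2 = 0.5375
t = 6 is in the deceleration phase (t > T/2).
p = pf - 0.5*a*(T-t)^2 = 11.5 - 0.5*0.5375*2^2
= 10.425


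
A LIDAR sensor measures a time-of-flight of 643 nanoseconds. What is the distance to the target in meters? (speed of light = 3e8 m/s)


tof = 643 ns = 6.43e-07 s
dist = c * tof / 2
= 3e8 * 6.43e-07 / 2
= 96.45 m


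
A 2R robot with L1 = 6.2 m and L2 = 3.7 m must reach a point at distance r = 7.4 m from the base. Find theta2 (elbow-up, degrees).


cos(theta2) = (r^2 - L1^2 - L2^2) / (2*L1*L2)
cos(theta2) = (54.76 - 38.44 - 13.69) / 45.88
cos(theta2) = 0.057323
theta2 = 86.7138 degrees


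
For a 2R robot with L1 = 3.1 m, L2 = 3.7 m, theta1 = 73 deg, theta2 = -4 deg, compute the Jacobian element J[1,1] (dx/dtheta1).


J[1,1] = -L1*sin(t1) - L2*sin(t1+t2)
= -3.1*sin(73) - 3.7*sin(69)
= -6.4188


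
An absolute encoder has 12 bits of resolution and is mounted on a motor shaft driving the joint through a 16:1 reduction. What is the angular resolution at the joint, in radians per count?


counts = 2^12 = 4096
effective counts at joint = 4096 * 16 = 65536
resolution = 2*pi / 65536
= 9.5874e-05 rad/count


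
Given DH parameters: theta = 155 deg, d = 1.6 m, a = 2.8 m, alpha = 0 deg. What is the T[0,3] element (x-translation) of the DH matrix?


T[0,3] = a * cos(theta)
= 2.8 * cos(155 deg)
= 2.8 * -0.9063
= -2.5377


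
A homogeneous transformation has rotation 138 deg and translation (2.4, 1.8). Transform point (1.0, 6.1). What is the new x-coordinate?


x' = cos(theta)*px - sin(theta)*py + tx
= -0.7431*1.0 - 0.6691*6.1 + 2.4
= -2.4248


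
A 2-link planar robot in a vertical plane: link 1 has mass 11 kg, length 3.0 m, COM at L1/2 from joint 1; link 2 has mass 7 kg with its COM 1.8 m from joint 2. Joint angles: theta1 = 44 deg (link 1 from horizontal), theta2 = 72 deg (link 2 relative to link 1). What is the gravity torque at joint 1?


Horizontal distance from joint 1 to link-1 COM:
  x_c1 = (L1/2)*cos(t1) = 1.5 * 0.7193 = 1.079 m
Horizontal distance from joint 1 to link-2 COM:
  x_c2 = L1*cos(t1) + Lc2*cos(t1+t2)
       = 3.0*0.7193 + 1.8*-0.4384 = 1.369 m
tau1 = m1*g*x_c1 + m2*g*x_c2
     = 11*9.81*1.079 + 7*9.81*1.369
     = 116.4359 + 94.0059
     = 210.4418 Nm


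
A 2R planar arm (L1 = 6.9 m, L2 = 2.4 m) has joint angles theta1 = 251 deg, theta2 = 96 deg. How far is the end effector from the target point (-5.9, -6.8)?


End effector via forward kinematics:
x = L1*cos(t1) + L2*cos(t1+t2) = 0.0921
y = L1*sin(t1) + L2*sin(t1+t2) = -7.064
Distance to target:
d = sqrt((-5.9 - 0.0921)^2 + (-6.8 - -7.064)^2)
= sqrt(35.9049 + 0.0697)
= 5.9979 m


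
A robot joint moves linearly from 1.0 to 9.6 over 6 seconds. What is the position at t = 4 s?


s = t/T = 4/6 = 0.6667
p(t) = p0 + (pf-p0)*s
= 1.0 + (9.6 - 1.0) * 0.6667
= 6.7333


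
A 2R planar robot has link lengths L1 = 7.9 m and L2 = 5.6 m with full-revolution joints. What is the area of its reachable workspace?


r_max = L1 + L2 = 13.5 m
r_min = |L1 - L2| = 2.3 m
Area = pi*(r_max^2 - r_min^2)
= pi*(182.25 - 5.29)
= pi * 176.96
= 555.9362 m^2


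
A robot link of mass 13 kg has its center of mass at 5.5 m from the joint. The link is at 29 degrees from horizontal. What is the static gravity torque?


tau = m*g*L*cos(angle)
= 13 * 9.81 * 5.5 * cos(29 deg)
= 13 * 9.81 * 5.5 * 0.8746
= 613.4714 Nm


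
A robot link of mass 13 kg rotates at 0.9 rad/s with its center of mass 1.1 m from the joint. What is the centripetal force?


F = m * omega^2 * r
= 13 * 0.9^2 * 1.1
= 13 * 0.81 * 1.1
= 11.583 N


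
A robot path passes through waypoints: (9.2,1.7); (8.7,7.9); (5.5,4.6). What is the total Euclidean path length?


Segment lengths:
  seg1 = sqrt((-0.5)^2 + (6.2)^2) = 6.2201
  seg2 = sqrt((-3.2)^2 + (-3.3)^2) = 4.5967
Total = 10.8169


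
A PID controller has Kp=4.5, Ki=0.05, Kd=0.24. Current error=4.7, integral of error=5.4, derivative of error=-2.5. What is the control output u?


u = Kp*e + Ki*int(e) + Kd*de/dt
= 4.5*4.7 + 0.05*5.4 + 0.24*(-2.5)
= 21.15 + 0.27 + -0.6
= 20.82
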